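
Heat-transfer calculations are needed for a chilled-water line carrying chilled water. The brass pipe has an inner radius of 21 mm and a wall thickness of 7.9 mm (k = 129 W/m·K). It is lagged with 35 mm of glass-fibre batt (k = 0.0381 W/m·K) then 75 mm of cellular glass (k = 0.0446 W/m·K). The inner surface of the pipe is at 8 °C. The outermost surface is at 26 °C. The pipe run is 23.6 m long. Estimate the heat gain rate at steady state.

Q ≈ 69.8 W

Treating each annulus and film as a series resistance:
R_brass pipe wall = ln(28.9/21)/(2π×129×23.6) = 1.669×10^-5 K/W
R_glass-fibre batt = ln(63.9/28.9)/(2π×0.0381×23.6) = 0.1404 K/W
R_cellular glass = ln(138.9/63.9)/(2π×0.0446×23.6) = 0.1174 K/W
R_total = 0.2579 K/W
Q = ΔT/R_total = 18/0.2579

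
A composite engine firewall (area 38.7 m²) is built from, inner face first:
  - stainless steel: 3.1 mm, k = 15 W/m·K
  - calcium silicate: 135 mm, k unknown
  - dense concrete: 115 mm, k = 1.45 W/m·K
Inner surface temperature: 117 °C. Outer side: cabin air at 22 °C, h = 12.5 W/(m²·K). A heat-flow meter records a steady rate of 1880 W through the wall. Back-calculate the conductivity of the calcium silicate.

Thermal resistances in series:
R_stainless steel = L/(kA) = 0.0031/(15×38.7) = 5.34×10^-6 K/W
R_dense concrete = L/(kA) = 0.115/(1.45×38.7) = 0.002049 K/W
R_outer film = 1/(h_o·A) = 1/(12.5×38.7) = 0.002067 K/W
Sum of known resistances R_other = 0.004122 K/W
Total R = ΔT/Q = 95/1880 = 0.05053 K/W
R_calcium silicate = R_total − R_other = 0.04641 K/W
k = L/(R·A) = 0.135/(0.04641×38.7)

k ≈ 0.0752 W/(m·K)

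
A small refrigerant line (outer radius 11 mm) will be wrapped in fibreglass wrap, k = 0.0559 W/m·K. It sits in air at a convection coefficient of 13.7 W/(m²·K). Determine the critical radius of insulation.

For a cylinder r_cr = k/h = 0.0559/13.7
r_cr = 4.08 mm; since the bare radius (11 mm) is above r_cr, any added insulation will reduce heat loss.

r_cr ≈ 4.08 mm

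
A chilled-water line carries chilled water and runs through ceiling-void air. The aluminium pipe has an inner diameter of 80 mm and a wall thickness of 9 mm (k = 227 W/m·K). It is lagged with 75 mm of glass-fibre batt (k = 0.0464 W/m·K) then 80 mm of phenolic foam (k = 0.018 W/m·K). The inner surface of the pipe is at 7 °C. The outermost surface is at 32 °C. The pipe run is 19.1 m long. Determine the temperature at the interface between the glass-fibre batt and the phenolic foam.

Treating each annulus and film as a series resistance:
R_aluminium pipe wall = ln(49/40)/(2π×227×19.1) = 7.45×10^-6 K/W
R_glass-fibre batt = ln(124/49)/(2π×0.0464×19.1) = 0.1667 K/W
R_phenolic foam = ln(204/124)/(2π×0.018×19.1) = 0.2305 K/W
R_total = 0.3972 K/W
Q = ΔT/R_total = 25/0.3972
Q = 62.9 W
T_interface = T_inner + Q·ΣR(inner→interface) = 7 + 62.9×0.1667

T ≈ 17.5 °C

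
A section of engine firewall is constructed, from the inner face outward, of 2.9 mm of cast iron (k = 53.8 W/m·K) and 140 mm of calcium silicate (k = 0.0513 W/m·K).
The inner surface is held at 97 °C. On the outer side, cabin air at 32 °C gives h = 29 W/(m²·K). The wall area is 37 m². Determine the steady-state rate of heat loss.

Q ≈ 870 W

Treating each layer as a thermal resistance in series:
R_cast iron = L/(kA) = 0.0029/(53.8×37) = 1.457×10^-6 K/W
R_calcium silicate = L/(kA) = 0.14/(0.0513×37) = 0.07376 K/W
R_outer film = 1/(h_o·A) = 1/(29×37) = 9.32×10^-4 K/W
R_total = 0.07469 K/W
Q = ΔT / R_total = 65 / 0.07469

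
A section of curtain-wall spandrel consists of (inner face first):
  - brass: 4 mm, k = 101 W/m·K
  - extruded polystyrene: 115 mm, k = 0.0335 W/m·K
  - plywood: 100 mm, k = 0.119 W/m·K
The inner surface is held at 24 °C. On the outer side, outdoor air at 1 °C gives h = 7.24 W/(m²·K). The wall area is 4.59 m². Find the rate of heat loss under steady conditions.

Series thermal resistances:
R_brass = L/(kA) = 0.004/(101×4.59) = 8.628×10^-6 K/W
R_extruded polystyrene = L/(kA) = 0.115/(0.0335×4.59) = 0.7479 K/W
R_plywood = L/(kA) = 0.1/(0.119×4.59) = 0.1831 K/W
R_outer film = 1/(h_o·A) = 1/(7.24×4.59) = 0.03009 K/W
R_total = 0.9611 K/W
Q = ΔT / R_total = 23 / 0.9611

Q ≈ 23.9 W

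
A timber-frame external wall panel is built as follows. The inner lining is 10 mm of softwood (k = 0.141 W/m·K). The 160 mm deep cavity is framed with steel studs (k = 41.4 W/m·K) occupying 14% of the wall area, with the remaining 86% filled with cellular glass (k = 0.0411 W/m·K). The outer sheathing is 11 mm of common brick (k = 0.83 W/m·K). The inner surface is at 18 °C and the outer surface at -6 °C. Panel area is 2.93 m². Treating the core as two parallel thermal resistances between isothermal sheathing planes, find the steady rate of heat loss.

Q ≈ 630 W

Sheathing layers in series; stud and cavity paths in parallel between them.
R_inner = 0.01/(0.141×2.93) = 0.02421 K/W
R_stud  = 0.16/(41.4×0.14×2.93) = 0.009422 K/W
R_cav   = 0.16/(0.0411×0.86×2.93) = 1.545 K/W
1/R_core = 1/R_stud + 1/R_cav → R_core = 0.009364 K/W
R_outer = 0.011/(0.83×2.93) = 0.004523 K/W
R_total = 0.03809 K/W
Q = ΔT/R_total = 24/0.03809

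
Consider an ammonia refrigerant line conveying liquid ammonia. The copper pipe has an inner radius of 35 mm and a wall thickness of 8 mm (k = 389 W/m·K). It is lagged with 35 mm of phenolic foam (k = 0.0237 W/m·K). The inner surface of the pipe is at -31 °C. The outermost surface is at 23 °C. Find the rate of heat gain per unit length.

For a radial system each layer contributes R = ln(r_out/r_in)/(2πkL); films add R = 1/(hA).
R_copper pipe wall = ln(43/35)/(2π×389×1) = 8.422×10^-5 K/W
R_phenolic foam = ln(78/43)/(2π×0.0237×1) = 3.999 K/W
R_total = 3.999 K/W
Q = ΔT/R_total = 54/3.999

q′ ≈ 13.5 W/m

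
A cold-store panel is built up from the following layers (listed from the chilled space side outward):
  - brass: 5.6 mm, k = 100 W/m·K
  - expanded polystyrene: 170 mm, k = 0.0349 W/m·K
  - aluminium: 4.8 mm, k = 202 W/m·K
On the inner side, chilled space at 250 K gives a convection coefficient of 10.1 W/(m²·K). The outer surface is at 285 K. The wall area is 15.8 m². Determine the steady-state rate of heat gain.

Using the resistance-network approach (series):
R_inner film = 1/(h_i·A) = 1/(10.1×15.8) = 0.006266 K/W
R_brass = L/(kA) = 0.0056/(100×15.8) = 3.544×10^-6 K/W
R_expanded polystyrene = L/(kA) = 0.17/(0.0349×15.8) = 0.3083 K/W
R_aluminium = L/(kA) = 0.0048/(202×15.8) = 1.504×10^-6 K/W
R_total = 0.3146 K/W
Q = ΔT / R_total = 35 / 0.3146

Q ≈ 111 W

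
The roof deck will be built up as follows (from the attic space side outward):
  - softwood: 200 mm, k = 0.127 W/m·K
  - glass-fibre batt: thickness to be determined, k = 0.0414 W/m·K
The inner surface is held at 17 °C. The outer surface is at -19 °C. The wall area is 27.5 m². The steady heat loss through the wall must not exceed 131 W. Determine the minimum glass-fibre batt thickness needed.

L ≈ 248 mm

Using the resistance-network approach (series):
R_softwood = L/(kA) = 0.2/(0.127×27.5) = 0.05727 K/W
Sum of the known resistances R_other = 0.05727 K/W
Required total resistance R_tot = ΔT/Q_allow = 36/131 = 0.2748 K/W
R_glass-fibre batt = R_tot − R_other = 0.2175 K/W
L = R·k·A = 0.2175×0.0414×27.5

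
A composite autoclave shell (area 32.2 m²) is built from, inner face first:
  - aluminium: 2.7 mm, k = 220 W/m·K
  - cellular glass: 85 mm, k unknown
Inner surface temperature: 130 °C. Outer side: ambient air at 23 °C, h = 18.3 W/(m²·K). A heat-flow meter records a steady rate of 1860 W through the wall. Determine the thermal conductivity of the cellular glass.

k ≈ 0.0473 W/(m·K)

Model the wall as resistances in series:
R_aluminium = L/(kA) = 0.0027/(220×32.2) = 3.811×10^-7 K/W
R_outer film = 1/(h_o·A) = 1/(18.3×32.2) = 0.001697 K/W
Sum of known resistances R_other = 0.001697 K/W
Total R = ΔT/Q = 107/1860 = 0.05753 K/W
R_cellular glass = R_total − R_other = 0.05583 K/W
k = L/(R·A) = 0.085/(0.05583×32.2)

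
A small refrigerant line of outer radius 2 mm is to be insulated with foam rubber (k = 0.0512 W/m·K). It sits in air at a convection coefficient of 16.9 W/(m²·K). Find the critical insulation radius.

r_cr ≈ 3.03 mm

For a cylinder r_cr = k/h = 0.0512/16.9
r_cr = 3.03 mm; since the bare radius (2 mm) is below r_cr, adding a thin layer of insulation will *increase* heat loss.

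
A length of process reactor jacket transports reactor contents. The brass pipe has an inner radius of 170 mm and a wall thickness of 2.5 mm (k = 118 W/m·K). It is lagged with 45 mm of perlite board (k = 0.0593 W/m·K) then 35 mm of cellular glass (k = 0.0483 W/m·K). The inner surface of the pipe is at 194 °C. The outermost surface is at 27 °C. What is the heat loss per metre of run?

Cylindrical conduction, so R = ln(r₂/r₁)/(2πkL) per layer, in series:
R_brass pipe wall = ln(172.5/170)/(2π×118×1) = 1.969×10^-5 K/W
R_perlite board = ln(217.5/172.5)/(2π×0.0593×1) = 0.6221 K/W
R_cellular glass = ln(252.5/217.5)/(2π×0.0483×1) = 0.4917 K/W
R_total = 1.114 K/W
Q = ΔT/R_total = 167/1.114

q′ ≈ 150 W/m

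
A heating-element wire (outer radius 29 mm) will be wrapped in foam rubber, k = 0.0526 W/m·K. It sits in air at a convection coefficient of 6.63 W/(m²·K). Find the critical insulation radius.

r_cr ≈ 7.93 mm

For a cylinder r_cr = k/h = 0.0526/6.63
r_cr = 7.93 mm; since the bare radius (29 mm) is above r_cr, any added insulation will reduce heat loss.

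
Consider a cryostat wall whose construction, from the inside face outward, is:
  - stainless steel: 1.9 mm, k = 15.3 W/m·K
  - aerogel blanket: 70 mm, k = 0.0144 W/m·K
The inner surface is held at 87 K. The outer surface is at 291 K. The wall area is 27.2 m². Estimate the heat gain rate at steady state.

Q ≈ 1140 W

Thermal resistances in series:
R_stainless steel = L/(kA) = 0.0019/(15.3×27.2) = 4.566×10^-6 K/W
R_aerogel blanket = L/(kA) = 0.07/(0.0144×27.2) = 0.1787 K/W
R_total = 0.1787 K/W
Q = ΔT / R_total = 204 / 0.1787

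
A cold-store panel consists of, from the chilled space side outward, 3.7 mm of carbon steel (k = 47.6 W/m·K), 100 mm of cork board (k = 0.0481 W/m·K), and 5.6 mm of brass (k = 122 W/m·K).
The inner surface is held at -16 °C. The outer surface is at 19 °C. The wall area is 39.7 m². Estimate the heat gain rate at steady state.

Thermal resistances in series:
R_carbon steel = L/(kA) = 0.0037/(47.6×39.7) = 1.958×10^-6 K/W
R_cork board = L/(kA) = 0.1/(0.0481×39.7) = 0.05237 K/W
R_brass = L/(kA) = 0.0056/(122×39.7) = 1.156×10^-6 K/W
R_total = 0.05237 K/W
Q = ΔT / R_total = 35 / 0.05237

Q ≈ 668 W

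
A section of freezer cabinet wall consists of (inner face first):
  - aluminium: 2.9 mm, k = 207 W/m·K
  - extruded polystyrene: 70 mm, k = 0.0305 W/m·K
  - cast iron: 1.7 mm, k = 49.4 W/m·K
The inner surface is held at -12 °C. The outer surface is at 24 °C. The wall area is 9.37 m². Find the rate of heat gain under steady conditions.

Series thermal resistances:
R_aluminium = L/(kA) = 0.0029/(207×9.37) = 1.495×10^-6 K/W
R_extruded polystyrene = L/(kA) = 0.07/(0.0305×9.37) = 0.2449 K/W
R_cast iron = L/(kA) = 0.0017/(49.4×9.37) = 3.673×10^-6 K/W
R_total = 0.2449 K/W
Q = ΔT / R_total = 36 / 0.2449

Q ≈ 147 W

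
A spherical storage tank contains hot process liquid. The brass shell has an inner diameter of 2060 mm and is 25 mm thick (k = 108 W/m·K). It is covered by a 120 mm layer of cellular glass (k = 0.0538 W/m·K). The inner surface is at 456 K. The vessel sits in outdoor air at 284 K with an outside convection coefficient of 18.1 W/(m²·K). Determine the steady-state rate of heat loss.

Each spherical layer contributes R = (1/r_i − 1/r_o)/(4πk):
R_brass shell = (1/1.03 − 1/1.055)/(4π×108) = 1.695×10^-5 K/W
R_cellular glass = (1/1.055 − 1/1.175)/(4π×0.0538) = 0.1432 K/W
R_outer film = 1/(h·4πr_o²) = 1/(18.1×4π×1.175²) = 0.003184 K/W
R_total = 0.1464 K/W
Q = ΔT/R_total = 172/0.1464

Q ≈ 1170 W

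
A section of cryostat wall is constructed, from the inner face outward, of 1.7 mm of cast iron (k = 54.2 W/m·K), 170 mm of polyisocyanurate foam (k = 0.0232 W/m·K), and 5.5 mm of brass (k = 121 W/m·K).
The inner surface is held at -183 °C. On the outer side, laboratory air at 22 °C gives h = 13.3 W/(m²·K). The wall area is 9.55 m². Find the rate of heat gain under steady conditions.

Series thermal resistances:
R_cast iron = L/(kA) = 0.0017/(54.2×9.55) = 3.284×10^-6 K/W
R_polyisocyanurate foam = L/(kA) = 0.17/(0.0232×9.55) = 0.7673 K/W
R_brass = L/(kA) = 0.0055/(121×9.55) = 4.76×10^-6 K/W
R_outer film = 1/(h_o·A) = 1/(13.3×9.55) = 0.007873 K/W
R_total = 0.7752 K/W
Q = ΔT / R_total = 205 / 0.7752

Q ≈ 264 W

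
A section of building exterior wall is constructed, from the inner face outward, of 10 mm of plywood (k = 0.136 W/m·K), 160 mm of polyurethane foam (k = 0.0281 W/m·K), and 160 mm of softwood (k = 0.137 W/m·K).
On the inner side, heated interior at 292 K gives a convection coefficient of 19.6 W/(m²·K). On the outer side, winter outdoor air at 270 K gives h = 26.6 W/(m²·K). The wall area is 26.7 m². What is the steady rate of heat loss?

Q ≈ 83.6 W

Model the wall as resistances in series:
R_inner film = 1/(h_i·A) = 1/(19.6×26.7) = 0.001911 K/W
R_plywood = L/(kA) = 0.01/(0.136×26.7) = 0.002754 K/W
R_polyurethane foam = L/(kA) = 0.16/(0.0281×26.7) = 0.2133 K/W
R_softwood = L/(kA) = 0.16/(0.137×26.7) = 0.04374 K/W
R_outer film = 1/(h_o·A) = 1/(26.6×26.7) = 0.001408 K/W
R_total = 0.2631 K/W
Q = ΔT / R_total = 22 / 0.2631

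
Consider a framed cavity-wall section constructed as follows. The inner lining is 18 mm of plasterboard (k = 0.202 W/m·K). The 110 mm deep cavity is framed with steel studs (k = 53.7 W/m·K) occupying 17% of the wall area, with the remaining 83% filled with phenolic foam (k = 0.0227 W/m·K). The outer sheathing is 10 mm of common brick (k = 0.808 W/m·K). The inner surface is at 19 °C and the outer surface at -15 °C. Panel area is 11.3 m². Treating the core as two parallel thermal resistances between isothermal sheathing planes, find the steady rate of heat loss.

Sheathing layers in series; stud and cavity paths in parallel between them.
R_inner = 0.018/(0.202×11.3) = 0.007886 K/W
R_stud  = 0.11/(53.7×0.17×11.3) = 0.001066 K/W
R_cav   = 0.11/(0.0227×0.83×11.3) = 0.5167 K/W
1/R_core = 1/R_stud + 1/R_cav → R_core = 0.001064 K/W
R_outer = 0.01/(0.808×11.3) = 0.001095 K/W
R_total = 0.01005 K/W
Q = ΔT/R_total = 34/0.01005

Q ≈ 3380 W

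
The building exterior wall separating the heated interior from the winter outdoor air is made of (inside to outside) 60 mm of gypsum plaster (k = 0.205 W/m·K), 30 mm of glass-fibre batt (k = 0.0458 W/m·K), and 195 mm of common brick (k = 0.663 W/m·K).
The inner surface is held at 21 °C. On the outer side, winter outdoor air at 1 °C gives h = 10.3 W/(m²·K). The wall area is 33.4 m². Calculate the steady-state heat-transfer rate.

Q ≈ 499 W

Treating each layer as a thermal resistance in series:
R_gypsum plaster = L/(kA) = 0.06/(0.205×33.4) = 0.008763 K/W
R_glass-fibre batt = L/(kA) = 0.03/(0.0458×33.4) = 0.01961 K/W
R_common brick = L/(kA) = 0.195/(0.663×33.4) = 0.008806 K/W
R_outer film = 1/(h_o·A) = 1/(10.3×33.4) = 0.002907 K/W
R_total = 0.04009 K/W
Q = ΔT / R_total = 20 / 0.04009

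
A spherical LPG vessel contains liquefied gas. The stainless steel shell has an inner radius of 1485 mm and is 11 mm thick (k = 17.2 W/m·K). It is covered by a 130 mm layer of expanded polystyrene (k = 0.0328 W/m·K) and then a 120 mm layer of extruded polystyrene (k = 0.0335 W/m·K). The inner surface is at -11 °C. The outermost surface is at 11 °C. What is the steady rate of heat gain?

Each spherical layer contributes R = (1/r_i − 1/r_o)/(4πk):
R_stainless steel shell = (1/1.485 − 1/1.496)/(4π×17.2) = 2.291×10^-5 K/W
R_expanded polystyrene = (1/1.496 − 1/1.626)/(4π×0.0328) = 0.1297 K/W
R_extruded polystyrene = (1/1.626 − 1/1.746)/(4π×0.0335) = 0.1004 K/W
R_total = 0.2301 K/W
Q = ΔT/R_total = 22/0.2301

Q ≈ 95.6 W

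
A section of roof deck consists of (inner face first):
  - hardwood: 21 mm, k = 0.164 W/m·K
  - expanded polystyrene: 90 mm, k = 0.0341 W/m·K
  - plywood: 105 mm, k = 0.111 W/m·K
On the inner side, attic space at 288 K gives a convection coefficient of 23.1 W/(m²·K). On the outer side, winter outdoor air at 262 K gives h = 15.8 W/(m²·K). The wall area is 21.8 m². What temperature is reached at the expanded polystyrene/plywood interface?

T ≈ 269 K

Thermal resistances in series:
R_inner film = 1/(h_i·A) = 1/(23.1×21.8) = 0.001986 K/W
R_hardwood = L/(kA) = 0.021/(0.164×21.8) = 0.005874 K/W
R_expanded polystyrene = L/(kA) = 0.09/(0.0341×21.8) = 0.1211 K/W
R_plywood = L/(kA) = 0.105/(0.111×21.8) = 0.04339 K/W
R_outer film = 1/(h_o·A) = 1/(15.8×21.8) = 0.002903 K/W
R_total = 0.1752 K/W;  Q = ΔT/R_total = 26/0.1752 = 148.4 W
T_interface = T_inner − Q·ΣR(inner→interface) = 288 − 148×0.1289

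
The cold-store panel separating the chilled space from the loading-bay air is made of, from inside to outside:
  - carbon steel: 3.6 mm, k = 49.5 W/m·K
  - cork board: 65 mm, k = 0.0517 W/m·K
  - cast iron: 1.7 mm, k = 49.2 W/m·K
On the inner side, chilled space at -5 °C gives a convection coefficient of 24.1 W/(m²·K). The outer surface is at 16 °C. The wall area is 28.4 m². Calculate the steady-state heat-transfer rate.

Q ≈ 459 W

Series thermal resistances:
R_inner film = 1/(h_i·A) = 1/(24.1×28.4) = 0.001461 K/W
R_carbon steel = L/(kA) = 0.0036/(49.5×28.4) = 2.561×10^-6 K/W
R_cork board = L/(kA) = 0.065/(0.0517×28.4) = 0.04427 K/W
R_cast iron = L/(kA) = 0.0017/(49.2×28.4) = 1.217×10^-6 K/W
R_total = 0.04573 K/W
Q = ΔT / R_total = 21 / 0.04573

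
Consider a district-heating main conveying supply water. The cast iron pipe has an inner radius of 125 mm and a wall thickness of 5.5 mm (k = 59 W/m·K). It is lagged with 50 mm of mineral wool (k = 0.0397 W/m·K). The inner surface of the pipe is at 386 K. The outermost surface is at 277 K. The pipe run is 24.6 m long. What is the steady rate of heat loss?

Per-layer cylindrical resistances, series-summed:
R_cast iron pipe wall = ln(130.5/125)/(2π×59×24.6) = 4.722×10^-6 K/W
R_mineral wool = ln(180.5/130.5)/(2π×0.0397×24.6) = 0.05286 K/W
R_total = 0.05286 K/W
Q = ΔT/R_total = 109/0.05286

Q ≈ 2060 W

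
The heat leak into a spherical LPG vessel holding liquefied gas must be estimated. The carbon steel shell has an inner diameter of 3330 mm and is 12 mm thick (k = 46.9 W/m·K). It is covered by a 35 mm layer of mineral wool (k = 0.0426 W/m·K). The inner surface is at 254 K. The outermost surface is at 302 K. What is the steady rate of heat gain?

Each spherical layer contributes R = (1/r_i − 1/r_o)/(4πk):
R_carbon steel shell = (1/1.665 − 1/1.677)/(4π×46.9) = 7.292×10^-6 K/W
R_mineral wool = (1/1.677 − 1/1.712)/(4π×0.0426) = 0.02277 K/W
R_total = 0.02278 K/W
Q = ΔT/R_total = 48/0.02278

Q ≈ 2110 W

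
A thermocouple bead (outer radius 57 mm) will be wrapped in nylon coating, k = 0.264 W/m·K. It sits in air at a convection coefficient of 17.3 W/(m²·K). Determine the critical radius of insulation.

r_cr ≈ 30.5 mm

For a sphere r_cr = 2k/h = 2×0.264/17.3
r_cr = 30.5 mm; since the bare radius (57 mm) is above r_cr, any added insulation will reduce heat loss.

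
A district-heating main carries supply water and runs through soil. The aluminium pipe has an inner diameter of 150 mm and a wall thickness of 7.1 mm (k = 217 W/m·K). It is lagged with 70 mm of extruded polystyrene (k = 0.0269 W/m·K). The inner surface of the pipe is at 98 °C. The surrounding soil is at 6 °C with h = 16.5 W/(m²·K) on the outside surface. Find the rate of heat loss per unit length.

q′ ≈ 24.8 W/m

Treating each annulus and film as a series resistance:
R_aluminium pipe wall = ln(82.1/75)/(2π×217×1) = 6.634×10^-5 K/W
R_extruded polystyrene = ln(152.1/82.1)/(2π×0.0269×1) = 3.648 K/W
R_outer film = 1/(h_o·2πr_oL) = 1/(16.5×2π×0.1521×1) = 0.06342 K/W
R_total = 3.712 K/W
Q = ΔT/R_total = 92/3.712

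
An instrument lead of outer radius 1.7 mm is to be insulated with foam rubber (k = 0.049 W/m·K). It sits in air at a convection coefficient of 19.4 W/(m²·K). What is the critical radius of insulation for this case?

For a cylinder r_cr = k/h = 0.049/19.4
r_cr = 2.53 mm; since the bare radius (1.7 mm) is below r_cr, adding a thin layer of insulation will *increase* heat loss.

r_cr ≈ 2.53 mm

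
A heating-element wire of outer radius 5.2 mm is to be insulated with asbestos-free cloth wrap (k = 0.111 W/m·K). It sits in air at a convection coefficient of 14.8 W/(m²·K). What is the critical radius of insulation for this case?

r_cr ≈ 7.5 mm

For a cylinder r_cr = k/h = 0.111/14.8
r_cr = 7.5 mm; since the bare radius (5.2 mm) is below r_cr, adding a thin layer of insulation will *increase* heat loss.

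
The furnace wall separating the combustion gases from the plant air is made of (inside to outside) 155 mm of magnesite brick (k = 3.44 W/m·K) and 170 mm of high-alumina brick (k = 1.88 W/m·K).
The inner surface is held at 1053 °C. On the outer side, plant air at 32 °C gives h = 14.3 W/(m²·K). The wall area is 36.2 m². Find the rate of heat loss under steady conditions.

Q ≈ 180000 W

Series thermal resistances:
R_magnesite brick = L/(kA) = 0.155/(3.44×36.2) = 0.001245 K/W
R_high-alumina brick = L/(kA) = 0.17/(1.88×36.2) = 0.002498 K/W
R_outer film = 1/(h_o·A) = 1/(14.3×36.2) = 0.001932 K/W
R_total = 0.005674 K/W
Q = ΔT / R_total = 1021 / 0.005674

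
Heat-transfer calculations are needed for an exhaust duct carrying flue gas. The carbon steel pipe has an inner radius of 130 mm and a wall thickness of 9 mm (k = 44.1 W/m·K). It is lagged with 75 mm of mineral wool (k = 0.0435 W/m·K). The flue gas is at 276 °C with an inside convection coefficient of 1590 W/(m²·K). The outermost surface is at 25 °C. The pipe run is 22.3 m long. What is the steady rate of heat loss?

Q ≈ 3540 W

Cylindrical conduction, so R = ln(r₂/r₁)/(2πkL) per layer, in series:
R_inner film = 1/(h_i·2πr₁L) = 1/(1590×2π×0.13×22.3) = 3.453×10^-5 K/W
R_carbon steel pipe wall = ln(139/130)/(2π×44.1×22.3) = 1.083×10^-5 K/W
R_mineral wool = ln(214/139)/(2π×0.0435×22.3) = 0.0708 K/W
R_total = 0.07084 K/W
Q = ΔT/R_total = 251/0.07084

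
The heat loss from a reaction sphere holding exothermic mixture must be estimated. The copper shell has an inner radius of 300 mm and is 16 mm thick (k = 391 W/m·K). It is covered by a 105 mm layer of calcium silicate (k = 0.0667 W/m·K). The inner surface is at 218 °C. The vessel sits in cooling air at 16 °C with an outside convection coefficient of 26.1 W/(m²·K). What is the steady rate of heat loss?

Each spherical layer contributes R = (1/r_i − 1/r_o)/(4πk):
R_copper shell = (1/0.3 − 1/0.316)/(4π×391) = 3.435×10^-5 K/W
R_calcium silicate = (1/0.316 − 1/0.421)/(4π×0.0667) = 0.9416 K/W
R_outer film = 1/(h·4πr_o²) = 1/(26.1×4π×0.421²) = 0.0172 K/W
R_total = 0.9589 K/W
Q = ΔT/R_total = 202/0.9589

Q ≈ 211 W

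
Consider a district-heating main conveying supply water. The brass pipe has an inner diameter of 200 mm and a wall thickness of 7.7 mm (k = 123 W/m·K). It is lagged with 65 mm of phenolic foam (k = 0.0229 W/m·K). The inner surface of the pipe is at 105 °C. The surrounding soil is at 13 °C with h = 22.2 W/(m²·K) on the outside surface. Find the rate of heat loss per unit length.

q′ ≈ 27.7 W/m

Radial resistances (cylindrical: R_cond = ln(r_o/r_i)/(2πkL), R_conv = 1/(h·2πrL)):
R_brass pipe wall = ln(107.7/100)/(2π×123×1) = 9.598×10^-5 K/W
R_phenolic foam = ln(172.7/107.7)/(2π×0.0229×1) = 3.282 K/W
R_outer film = 1/(h_o·2πr_oL) = 1/(22.2×2π×0.1727×1) = 0.04151 K/W
R_total = 3.323 K/W
Q = ΔT/R_total = 92/3.323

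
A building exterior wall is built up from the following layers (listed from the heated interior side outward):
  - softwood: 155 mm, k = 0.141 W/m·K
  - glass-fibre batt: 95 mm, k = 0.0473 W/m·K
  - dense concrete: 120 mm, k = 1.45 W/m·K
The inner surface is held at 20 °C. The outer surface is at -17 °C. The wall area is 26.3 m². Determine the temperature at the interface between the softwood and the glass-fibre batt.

Series thermal resistances:
R_softwood = L/(kA) = 0.155/(0.141×26.3) = 0.0418 K/W
R_glass-fibre batt = L/(kA) = 0.095/(0.0473×26.3) = 0.07637 K/W
R_dense concrete = L/(kA) = 0.12/(1.45×26.3) = 0.003147 K/W
R_total = 0.1213 K/W;  Q = ΔT/R_total = 37/0.1213 = 305 W
T_interface = T_inner − Q·ΣR(inner→interface) = 20 − 305×0.0418

T ≈ 7.25 °C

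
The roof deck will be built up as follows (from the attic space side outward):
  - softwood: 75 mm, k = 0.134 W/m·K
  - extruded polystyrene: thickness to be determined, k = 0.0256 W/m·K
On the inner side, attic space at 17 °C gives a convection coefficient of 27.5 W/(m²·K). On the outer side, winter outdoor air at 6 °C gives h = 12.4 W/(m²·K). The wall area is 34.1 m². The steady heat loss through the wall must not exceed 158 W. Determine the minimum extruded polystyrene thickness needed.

L ≈ 43.5 mm

Thermal resistances in series:
R_inner film = 1/(h_i·A) = 1/(27.5×34.1) = 0.001066 K/W
R_softwood = L/(kA) = 0.075/(0.134×34.1) = 0.01641 K/W
R_outer film = 1/(h_o·A) = 1/(12.4×34.1) = 0.002365 K/W
Sum of the known resistances R_other = 0.01984 K/W
Required total resistance R_tot = ΔT/Q_allow = 11/158 = 0.06962 K/W
R_extruded polystyrene = R_tot − R_other = 0.04978 K/W
L = R·k·A = 0.04978×0.0256×34.1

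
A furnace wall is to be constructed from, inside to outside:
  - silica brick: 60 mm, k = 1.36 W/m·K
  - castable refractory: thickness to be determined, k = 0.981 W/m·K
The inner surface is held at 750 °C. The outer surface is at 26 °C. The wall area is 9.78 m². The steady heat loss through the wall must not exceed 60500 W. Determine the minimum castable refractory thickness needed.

L ≈ 71.5 mm

Treating each layer as a thermal resistance in series:
R_silica brick = L/(kA) = 0.06/(1.36×9.78) = 0.004511 K/W
Sum of the known resistances R_other = 0.004511 K/W
Required total resistance R_tot = ΔT/Q_allow = 724/60500 = 0.01197 K/W
R_castable refractory = R_tot − R_other = 0.007456 K/W
L = R·k·A = 0.007456×0.981×9.78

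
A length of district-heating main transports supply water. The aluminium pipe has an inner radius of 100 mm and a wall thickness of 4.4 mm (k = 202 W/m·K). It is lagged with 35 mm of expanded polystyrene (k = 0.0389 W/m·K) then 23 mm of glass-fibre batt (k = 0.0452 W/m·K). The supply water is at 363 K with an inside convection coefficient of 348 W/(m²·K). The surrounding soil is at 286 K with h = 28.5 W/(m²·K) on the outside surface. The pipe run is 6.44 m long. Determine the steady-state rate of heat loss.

Treating each annulus and film as a series resistance:
R_inner film = 1/(h_i·2πr₁L) = 1/(348×2π×0.1×6.44) = 7.102×10^-4 K/W
R_aluminium pipe wall = ln(104.4/100)/(2π×202×6.44) = 5.268×10^-6 K/W
R_expanded polystyrene = ln(139.4/104.4)/(2π×0.0389×6.44) = 0.1837 K/W
R_glass-fibre batt = ln(162.4/139.4)/(2π×0.0452×6.44) = 0.0835 K/W
R_outer film = 1/(h_o·2πr_oL) = 1/(28.5×2π×0.1624×6.44) = 0.00534 K/W
R_total = 0.2732 K/W
Q = ΔT/R_total = 77/0.2732

Q ≈ 282 W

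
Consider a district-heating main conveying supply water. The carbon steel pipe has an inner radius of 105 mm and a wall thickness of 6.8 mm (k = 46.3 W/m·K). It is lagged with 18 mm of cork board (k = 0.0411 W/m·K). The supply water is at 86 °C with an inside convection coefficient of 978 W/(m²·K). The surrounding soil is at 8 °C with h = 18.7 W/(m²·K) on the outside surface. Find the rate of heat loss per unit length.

q′ ≈ 121 W/m

Radial resistances (cylindrical: R_cond = ln(r_o/r_i)/(2πkL), R_conv = 1/(h·2πrL)):
R_inner film = 1/(h_i·2πr₁L) = 1/(978×2π×0.105×1) = 0.00155 K/W
R_carbon steel pipe wall = ln(111.8/105)/(2π×46.3×1) = 2.157×10^-4 K/W
R_cork board = ln(129.8/111.8)/(2π×0.0411×1) = 0.5781 K/W
R_outer film = 1/(h_o·2πr_oL) = 1/(18.7×2π×0.1298×1) = 0.06557 K/W
R_total = 0.6454 K/W
Q = ΔT/R_total = 78/0.6454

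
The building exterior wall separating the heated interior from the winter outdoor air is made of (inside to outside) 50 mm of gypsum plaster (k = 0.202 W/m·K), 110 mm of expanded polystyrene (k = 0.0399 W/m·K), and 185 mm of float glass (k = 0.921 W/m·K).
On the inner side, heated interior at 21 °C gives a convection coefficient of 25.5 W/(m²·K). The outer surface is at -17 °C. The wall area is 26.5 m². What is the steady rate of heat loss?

Thermal resistances in series:
R_inner film = 1/(h_i·A) = 1/(25.5×26.5) = 0.00148 K/W
R_gypsum plaster = L/(kA) = 0.05/(0.202×26.5) = 0.009341 K/W
R_expanded polystyrene = L/(kA) = 0.11/(0.0399×26.5) = 0.104 K/W
R_float glass = L/(kA) = 0.185/(0.921×26.5) = 0.00758 K/W
R_total = 0.1224 K/W
Q = ΔT / R_total = 38 / 0.1224

Q ≈ 310 W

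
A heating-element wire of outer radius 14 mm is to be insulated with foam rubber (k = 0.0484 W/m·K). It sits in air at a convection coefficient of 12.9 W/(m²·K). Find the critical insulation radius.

r_cr ≈ 3.75 mm

For a cylinder r_cr = k/h = 0.0484/12.9
r_cr = 3.75 mm; since the bare radius (14 mm) is above r_cr, any added insulation will reduce heat loss.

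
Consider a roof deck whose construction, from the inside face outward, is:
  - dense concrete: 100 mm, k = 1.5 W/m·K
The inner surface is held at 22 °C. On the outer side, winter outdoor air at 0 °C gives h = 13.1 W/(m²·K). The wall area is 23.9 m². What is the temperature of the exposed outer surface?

T ≈ 11.7 °C

Using the resistance-network approach (series):
R_dense concrete = L/(kA) = 0.1/(1.5×23.9) = 0.002789 K/W
R_outer film = 1/(h_o·A) = 1/(13.1×23.9) = 0.003194 K/W
R_total = 0.005983 K/W;  Q = ΔT/R_total = 22/0.005983 = 3677 W
T_interface = T_inner − Q·ΣR(inner→interface) = 22 − 3680×0.002789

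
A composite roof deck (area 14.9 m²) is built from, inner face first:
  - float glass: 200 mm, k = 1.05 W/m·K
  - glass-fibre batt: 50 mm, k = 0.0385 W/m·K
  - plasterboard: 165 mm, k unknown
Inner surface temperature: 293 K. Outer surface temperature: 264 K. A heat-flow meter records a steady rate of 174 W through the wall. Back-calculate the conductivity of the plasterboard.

Thermal resistances in series:
R_float glass = L/(kA) = 0.2/(1.05×14.9) = 0.01278 K/W
R_glass-fibre batt = L/(kA) = 0.05/(0.0385×14.9) = 0.08716 K/W
Sum of known resistances R_other = 0.09994 K/W
Total R = ΔT/Q = 29/174 = 0.1667 K/W
R_plasterboard = R_total − R_other = 0.06672 K/W
k = L/(R·A) = 0.165/(0.06672×14.9)

k ≈ 0.166 W/(m·K)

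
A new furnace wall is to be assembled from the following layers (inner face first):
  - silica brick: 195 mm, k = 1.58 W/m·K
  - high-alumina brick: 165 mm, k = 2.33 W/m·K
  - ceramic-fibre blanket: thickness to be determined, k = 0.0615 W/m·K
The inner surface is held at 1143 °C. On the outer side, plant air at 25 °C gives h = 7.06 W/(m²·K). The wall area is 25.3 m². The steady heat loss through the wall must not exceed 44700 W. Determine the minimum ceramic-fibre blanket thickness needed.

Model the wall as resistances in series:
R_silica brick = L/(kA) = 0.195/(1.58×25.3) = 0.004878 K/W
R_high-alumina brick = L/(kA) = 0.165/(2.33×25.3) = 0.002799 K/W
R_outer film = 1/(h_o·A) = 1/(7.06×25.3) = 0.005599 K/W
Sum of the known resistances R_other = 0.01328 K/W
Required total resistance R_tot = ΔT/Q_allow = 1118/44700 = 0.02501 K/W
R_ceramic-fibre blanket = R_tot − R_other = 0.01174 K/W
L = R·k·A = 0.01174×0.0615×25.3

L ≈ 18.3 mm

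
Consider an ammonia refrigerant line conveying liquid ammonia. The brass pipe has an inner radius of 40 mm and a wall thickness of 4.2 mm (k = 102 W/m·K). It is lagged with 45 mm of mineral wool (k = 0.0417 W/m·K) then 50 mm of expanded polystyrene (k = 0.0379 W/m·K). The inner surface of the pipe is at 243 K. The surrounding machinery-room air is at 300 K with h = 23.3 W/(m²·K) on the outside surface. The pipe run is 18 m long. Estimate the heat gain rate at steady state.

For a radial system each layer contributes R = ln(r_out/r_in)/(2πkL); films add R = 1/(hA).
R_brass pipe wall = ln(44.2/40)/(2π×102×18) = 8.655×10^-6 K/W
R_mineral wool = ln(89.2/44.2)/(2π×0.0417×18) = 0.1489 K/W
R_expanded polystyrene = ln(139.2/89.2)/(2π×0.0379×18) = 0.1038 K/W
R_outer film = 1/(h_o·2πr_oL) = 1/(23.3×2π×0.1392×18) = 0.002726 K/W
R_total = 0.2554 K/W
Q = ΔT/R_total = 57/0.2554

Q ≈ 223 W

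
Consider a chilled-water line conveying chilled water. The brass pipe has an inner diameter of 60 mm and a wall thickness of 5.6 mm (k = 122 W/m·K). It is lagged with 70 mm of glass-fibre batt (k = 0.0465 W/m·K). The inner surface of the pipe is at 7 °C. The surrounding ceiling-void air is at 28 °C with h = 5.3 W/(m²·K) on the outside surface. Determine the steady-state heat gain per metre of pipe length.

Per-layer cylindrical resistances, series-summed:
R_brass pipe wall = ln(35.6/30)/(2π×122×1) = 2.233×10^-4 K/W
R_glass-fibre batt = ln(105.6/35.6)/(2π×0.0465×1) = 3.722 K/W
R_outer film = 1/(h_o·2πr_oL) = 1/(5.3×2π×0.1056×1) = 0.2844 K/W
R_total = 4.006 K/W
Q = ΔT/R_total = 21/4.006

q′ ≈ 5.24 W/m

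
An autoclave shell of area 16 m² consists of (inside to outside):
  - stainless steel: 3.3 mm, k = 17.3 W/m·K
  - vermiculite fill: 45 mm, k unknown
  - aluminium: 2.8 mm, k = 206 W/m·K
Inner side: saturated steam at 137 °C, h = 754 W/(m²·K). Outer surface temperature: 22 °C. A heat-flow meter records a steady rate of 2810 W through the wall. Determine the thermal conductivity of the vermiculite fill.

k ≈ 0.0689 W/(m·K)

Model the wall as resistances in series:
R_inner film = 1/(h_i·A) = 1/(754×16) = 8.289×10^-5 K/W
R_stainless steel = L/(kA) = 0.0033/(17.3×16) = 1.192×10^-5 K/W
R_aluminium = L/(kA) = 0.0028/(206×16) = 8.495×10^-7 K/W
Sum of known resistances R_other = 9.566×10^-5 K/W
Total R = ΔT/Q = 115/2810 = 0.04093 K/W
R_vermiculite fill = R_total − R_other = 0.04083 K/W
k = L/(R·A) = 0.045/(0.04083×16)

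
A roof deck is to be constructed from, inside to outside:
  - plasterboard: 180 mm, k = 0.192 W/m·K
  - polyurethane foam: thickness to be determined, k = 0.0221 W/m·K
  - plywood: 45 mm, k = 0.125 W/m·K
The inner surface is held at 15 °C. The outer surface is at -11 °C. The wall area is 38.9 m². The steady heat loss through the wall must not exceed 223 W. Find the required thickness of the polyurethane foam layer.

L ≈ 71.6 mm

Using the resistance-network approach (series):
R_plasterboard = L/(kA) = 0.18/(0.192×38.9) = 0.0241 K/W
R_plywood = L/(kA) = 0.045/(0.125×38.9) = 0.009254 K/W
Sum of the known resistances R_other = 0.03335 K/W
Required total resistance R_tot = ΔT/Q_allow = 26/223 = 0.1166 K/W
R_polyurethane foam = R_tot − R_other = 0.08324 K/W
L = R·k·A = 0.08324×0.0221×38.9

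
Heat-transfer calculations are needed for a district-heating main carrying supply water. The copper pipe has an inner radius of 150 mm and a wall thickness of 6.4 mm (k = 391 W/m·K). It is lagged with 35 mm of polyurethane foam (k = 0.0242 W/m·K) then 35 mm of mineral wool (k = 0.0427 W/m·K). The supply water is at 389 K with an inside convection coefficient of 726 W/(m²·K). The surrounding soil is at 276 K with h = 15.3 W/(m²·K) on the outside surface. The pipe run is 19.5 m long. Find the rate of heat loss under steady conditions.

Q ≈ 1100 W

Cylindrical conduction, so R = ln(r₂/r₁)/(2πkL) per layer, in series:
R_inner film = 1/(h_i·2πr₁L) = 1/(726×2π×0.15×19.5) = 7.495×10^-5 K/W
R_copper pipe wall = ln(156.4/150)/(2π×391×19.5) = 8.722×10^-7 K/W
R_polyurethane foam = ln(191.4/156.4)/(2π×0.0242×19.5) = 0.06811 K/W
R_mineral wool = ln(226.4/191.4)/(2π×0.0427×19.5) = 0.0321 K/W
R_outer film = 1/(h_o·2πr_oL) = 1/(15.3×2π×0.2264×19.5) = 0.002356 K/W
R_total = 0.1026 K/W
Q = ΔT/R_total = 113/0.1026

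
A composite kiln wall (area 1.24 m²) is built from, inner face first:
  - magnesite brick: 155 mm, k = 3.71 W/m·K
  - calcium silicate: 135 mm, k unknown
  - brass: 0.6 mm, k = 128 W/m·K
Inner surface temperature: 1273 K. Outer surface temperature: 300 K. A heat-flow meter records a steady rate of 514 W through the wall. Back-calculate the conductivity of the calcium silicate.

k ≈ 0.0586 W/(m·K)

Treating each layer as a thermal resistance in series:
R_magnesite brick = L/(kA) = 0.155/(3.71×1.24) = 0.03369 K/W
R_brass = L/(kA) = 0.0006/(128×1.24) = 3.78×10^-6 K/W
Sum of known resistances R_other = 0.0337 K/W
Total R = ΔT/Q = 973/514 = 1.893 K/W
R_calcium silicate = R_total − R_other = 1.859 K/W
k = L/(R·A) = 0.135/(1.859×1.24)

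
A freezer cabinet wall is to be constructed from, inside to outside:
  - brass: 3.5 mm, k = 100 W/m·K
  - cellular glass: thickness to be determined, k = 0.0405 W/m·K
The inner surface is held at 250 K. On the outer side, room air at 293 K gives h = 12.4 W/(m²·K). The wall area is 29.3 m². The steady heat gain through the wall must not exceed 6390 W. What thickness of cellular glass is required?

Model the wall as resistances in series:
R_brass = L/(kA) = 0.0035/(100×29.3) = 1.195×10^-6 K/W
R_outer film = 1/(h_o·A) = 1/(12.4×29.3) = 0.002752 K/W
Sum of the known resistances R_other = 0.002754 K/W
Required total resistance R_tot = ΔT/Q_allow = 43/6390 = 0.006729 K/W
R_cellular glass = R_tot − R_other = 0.003976 K/W
L = R·k·A = 0.003976×0.0405×29.3

L ≈ 4.72 mm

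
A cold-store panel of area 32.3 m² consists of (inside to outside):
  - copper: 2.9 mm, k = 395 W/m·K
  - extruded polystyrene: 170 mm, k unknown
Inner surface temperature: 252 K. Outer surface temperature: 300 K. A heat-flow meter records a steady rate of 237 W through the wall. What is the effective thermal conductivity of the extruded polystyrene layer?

k ≈ 0.026 W/(m·K)

Model the wall as resistances in series:
R_copper = L/(kA) = 0.0029/(395×32.3) = 2.273×10^-7 K/W
Sum of known resistances R_other = 2.273×10^-7 K/W
Total R = ΔT/Q = 48/237 = 0.2025 K/W
R_extruded polystyrene = R_total − R_other = 0.2025 K/W
k = L/(R·A) = 0.17/(0.2025×32.3)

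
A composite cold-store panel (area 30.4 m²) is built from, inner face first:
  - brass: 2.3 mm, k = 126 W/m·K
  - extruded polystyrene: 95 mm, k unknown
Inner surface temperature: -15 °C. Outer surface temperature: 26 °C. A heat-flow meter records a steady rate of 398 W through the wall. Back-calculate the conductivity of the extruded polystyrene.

k ≈ 0.0303 W/(m·K)

Model the wall as resistances in series:
R_brass = L/(kA) = 0.0023/(126×30.4) = 6.005×10^-7 K/W
Sum of known resistances R_other = 6.005×10^-7 K/W
Total R = ΔT/Q = 41/398 = 0.103 K/W
R_extruded polystyrene = R_total − R_other = 0.103 K/W
k = L/(R·A) = 0.095/(0.103×30.4)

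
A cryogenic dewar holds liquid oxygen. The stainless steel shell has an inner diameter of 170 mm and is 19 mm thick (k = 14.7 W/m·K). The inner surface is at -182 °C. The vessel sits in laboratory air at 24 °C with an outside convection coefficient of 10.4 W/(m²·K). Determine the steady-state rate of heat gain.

Each spherical layer contributes R = (1/r_i − 1/r_o)/(4πk):
R_stainless steel shell = (1/0.085 − 1/0.104)/(4π×14.7) = 0.01164 K/W
R_outer film = 1/(h·4πr_o²) = 1/(10.4×4π×0.104²) = 0.7074 K/W
R_total = 0.7191 K/W
Q = ΔT/R_total = 206/0.7191

Q ≈ 286 W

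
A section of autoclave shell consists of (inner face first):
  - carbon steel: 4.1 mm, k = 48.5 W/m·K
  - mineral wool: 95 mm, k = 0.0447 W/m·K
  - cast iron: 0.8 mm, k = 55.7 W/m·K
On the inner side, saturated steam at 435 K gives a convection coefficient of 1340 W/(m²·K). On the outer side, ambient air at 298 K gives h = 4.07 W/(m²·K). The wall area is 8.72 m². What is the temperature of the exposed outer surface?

T ≈ 312 K

Thermal resistances in series:
R_inner film = 1/(h_i·A) = 1/(1340×8.72) = 8.558×10^-5 K/W
R_carbon steel = L/(kA) = 0.0041/(48.5×8.72) = 9.695×10^-6 K/W
R_mineral wool = L/(kA) = 0.095/(0.0447×8.72) = 0.2437 K/W
R_cast iron = L/(kA) = 0.0008/(55.7×8.72) = 1.647×10^-6 K/W
R_outer film = 1/(h_o·A) = 1/(4.07×8.72) = 0.02818 K/W
R_total = 0.272 K/W;  Q = ΔT/R_total = 137/0.272 = 503.7 W
T_interface = T_inner − Q·ΣR(inner→interface) = 435 − 504×0.2438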